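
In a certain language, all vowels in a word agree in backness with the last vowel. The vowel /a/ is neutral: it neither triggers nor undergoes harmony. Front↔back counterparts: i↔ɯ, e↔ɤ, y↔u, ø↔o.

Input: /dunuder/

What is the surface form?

[dynyder]

/u/ harmonizes with /e/ ([-back]) → [y]
/u/ harmonizes with /e/ ([-back]) → [y]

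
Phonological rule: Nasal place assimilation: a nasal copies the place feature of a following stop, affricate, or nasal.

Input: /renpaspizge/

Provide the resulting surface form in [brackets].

[rempaspizge]

/n/ before /p/ (labial) → [m]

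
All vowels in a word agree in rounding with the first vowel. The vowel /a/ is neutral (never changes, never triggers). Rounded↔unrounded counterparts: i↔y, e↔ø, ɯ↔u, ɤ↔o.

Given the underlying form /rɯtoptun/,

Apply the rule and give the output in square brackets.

[rɯtɤptɯn]

/o/ harmonizes with /ɯ/ ([-round]) → [ɤ]
/u/ harmonizes with /ɯ/ ([-round]) → [ɯ]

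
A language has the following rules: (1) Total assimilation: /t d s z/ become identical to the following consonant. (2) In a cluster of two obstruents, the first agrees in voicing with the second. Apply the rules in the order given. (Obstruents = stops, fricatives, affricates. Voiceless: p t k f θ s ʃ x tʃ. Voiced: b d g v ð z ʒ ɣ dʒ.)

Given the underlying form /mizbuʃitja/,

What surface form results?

[mibbuʃijja]

Rule 1: /z/ before /b/ → [b] (total assimilation)
Rule 1: /t/ before /j/ → [j] (total assimilation)
After rule 1: mibbuʃijja
Rule 2: no segment meets the rule's conditions; no change.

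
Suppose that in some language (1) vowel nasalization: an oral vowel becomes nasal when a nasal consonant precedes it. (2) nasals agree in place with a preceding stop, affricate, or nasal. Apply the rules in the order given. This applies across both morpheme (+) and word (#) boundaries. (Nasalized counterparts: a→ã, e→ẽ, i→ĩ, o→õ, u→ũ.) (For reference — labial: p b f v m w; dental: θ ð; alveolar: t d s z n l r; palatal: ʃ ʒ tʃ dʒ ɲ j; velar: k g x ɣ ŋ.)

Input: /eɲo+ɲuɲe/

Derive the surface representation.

[eɲõ+ɲũɲẽ]

Rule 1: /o/ after nasal /ɲ/ → [õ]
Rule 1: /u/ after nasal /ɲ/ → [ũ]
Rule 1: /e/ after nasal /ɲ/ → [ẽ]
After rule 1: eɲõ+ɲũɲẽ
Rule 2: no segment meets the rule's conditions; no change.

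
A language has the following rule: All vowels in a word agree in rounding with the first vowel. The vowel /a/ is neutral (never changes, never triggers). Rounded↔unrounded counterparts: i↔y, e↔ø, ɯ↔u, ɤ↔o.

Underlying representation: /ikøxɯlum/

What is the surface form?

[ikexɯlɯm]

/ø/ harmonizes with /i/ ([-round]) → [e]
/u/ harmonizes with /i/ ([-round]) → [ɯ]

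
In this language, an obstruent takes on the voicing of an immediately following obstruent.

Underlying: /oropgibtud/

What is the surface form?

[orobgiptud]

/p/ before /g/ (voiced) → [b]
/b/ before /t/ (voiceless) → [p]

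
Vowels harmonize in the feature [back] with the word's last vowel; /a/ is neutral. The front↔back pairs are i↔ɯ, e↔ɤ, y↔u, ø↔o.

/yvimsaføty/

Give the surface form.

[yvimsaføty]

no segment meets the rule's conditions; no change.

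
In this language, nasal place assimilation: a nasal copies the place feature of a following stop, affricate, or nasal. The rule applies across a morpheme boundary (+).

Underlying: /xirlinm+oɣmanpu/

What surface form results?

[xirlimm+oɣmampu]

/n/ before /m/ (labial) → [m]
/n/ before /p/ (labial) → [m]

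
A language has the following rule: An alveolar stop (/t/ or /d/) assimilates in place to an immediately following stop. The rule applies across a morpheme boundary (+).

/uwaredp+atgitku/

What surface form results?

[uwarebp+akgikku]

/d/ before /p/ (labial) → [b]
/t/ before /g/ (velar) → [k]
/t/ before /k/ (velar) → [k]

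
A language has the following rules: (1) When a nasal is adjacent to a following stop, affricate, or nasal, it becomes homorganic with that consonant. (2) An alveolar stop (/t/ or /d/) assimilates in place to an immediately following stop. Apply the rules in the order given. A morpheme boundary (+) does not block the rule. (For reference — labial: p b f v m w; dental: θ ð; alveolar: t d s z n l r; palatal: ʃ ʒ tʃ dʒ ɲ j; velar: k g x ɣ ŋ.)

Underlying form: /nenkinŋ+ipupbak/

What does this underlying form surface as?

Rule 1: /n/ before /k/ (velar) → [ŋ]
Rule 1: /n/ before /ŋ/ (velar) → [ŋ]
After rule 1: neŋkiŋŋ+ipupbak
Rule 2: no segment meets the rule's conditions; no change.

[neŋkiŋŋ+ipupbak]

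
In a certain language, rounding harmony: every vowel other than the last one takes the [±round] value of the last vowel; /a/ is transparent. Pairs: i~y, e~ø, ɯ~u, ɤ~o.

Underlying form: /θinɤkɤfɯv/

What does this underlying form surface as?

no segment meets the rule's conditions; no change.

[θinɤkɤfɯv]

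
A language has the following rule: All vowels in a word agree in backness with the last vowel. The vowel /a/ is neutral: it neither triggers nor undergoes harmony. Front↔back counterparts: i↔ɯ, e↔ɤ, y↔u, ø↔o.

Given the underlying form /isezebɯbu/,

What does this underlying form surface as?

[ɯsɤzɤbɯbu]

/i/ harmonizes with /u/ ([+back]) → [ɯ]
/e/ harmonizes with /u/ ([+back]) → [ɤ]
/e/ harmonizes with /u/ ([+back]) → [ɤ]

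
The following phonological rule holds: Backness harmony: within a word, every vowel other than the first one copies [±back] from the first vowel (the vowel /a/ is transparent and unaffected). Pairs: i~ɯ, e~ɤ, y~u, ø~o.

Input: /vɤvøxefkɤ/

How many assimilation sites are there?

/ø/ harmonizes with /ɤ/ ([+back]) → [o]
/e/ harmonizes with /ɤ/ ([+back]) → [ɤ]
2 segments change.

2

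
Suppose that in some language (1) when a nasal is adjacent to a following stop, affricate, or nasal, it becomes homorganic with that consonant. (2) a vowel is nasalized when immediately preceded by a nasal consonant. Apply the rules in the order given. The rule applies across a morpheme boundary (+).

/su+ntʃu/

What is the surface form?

Rule 1: /n/ before /tʃ/ (palatal) → [ɲ]
After rule 1: su+ɲtʃu
Rule 2: no segment meets the rule's conditions; no change.

[su+ɲtʃu]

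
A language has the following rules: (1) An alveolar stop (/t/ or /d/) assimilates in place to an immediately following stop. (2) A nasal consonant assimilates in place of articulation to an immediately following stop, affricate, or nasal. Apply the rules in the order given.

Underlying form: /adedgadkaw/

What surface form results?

Rule 1: /d/ before /g/ (velar) → [g]
Rule 1: /d/ before /k/ (velar) → [g]
After rule 1: adeggagkaw
Rule 2: no segment meets the rule's conditions; no change.

[adeggagkaw]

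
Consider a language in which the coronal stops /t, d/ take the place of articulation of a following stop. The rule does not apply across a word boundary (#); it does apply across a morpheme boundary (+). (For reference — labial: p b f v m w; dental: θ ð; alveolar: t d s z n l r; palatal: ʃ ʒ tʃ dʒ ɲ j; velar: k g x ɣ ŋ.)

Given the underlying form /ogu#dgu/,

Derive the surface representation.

[ogu#ggu]

/d/ before /g/ (velar) → [g]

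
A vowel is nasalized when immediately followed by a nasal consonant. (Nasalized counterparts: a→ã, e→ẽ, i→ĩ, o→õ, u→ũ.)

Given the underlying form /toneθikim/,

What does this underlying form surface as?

/o/ before nasal /n/ → [õ]
/i/ before nasal /m/ → [ĩ]

[tõneθikĩm]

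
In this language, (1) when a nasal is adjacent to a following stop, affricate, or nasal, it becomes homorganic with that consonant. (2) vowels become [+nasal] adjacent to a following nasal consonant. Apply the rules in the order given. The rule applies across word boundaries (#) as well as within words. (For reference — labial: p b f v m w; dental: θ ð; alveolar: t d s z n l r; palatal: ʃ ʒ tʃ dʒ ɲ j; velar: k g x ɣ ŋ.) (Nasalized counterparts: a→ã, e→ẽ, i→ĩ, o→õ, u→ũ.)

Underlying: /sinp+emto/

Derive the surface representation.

[sĩmp+ẽnto]

Rule 1: /n/ before /p/ (labial) → [m]
Rule 1: /m/ before /t/ (alveolar) → [n]
After rule 1: simp+ento
Rule 2: /i/ before nasal /m/ → [ĩ]
Rule 2: /e/ before nasal /n/ → [ẽ]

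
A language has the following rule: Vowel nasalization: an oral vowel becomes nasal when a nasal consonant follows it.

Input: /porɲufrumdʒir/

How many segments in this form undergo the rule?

/u/ before nasal /m/ → [ũ]
1 segment changes.

1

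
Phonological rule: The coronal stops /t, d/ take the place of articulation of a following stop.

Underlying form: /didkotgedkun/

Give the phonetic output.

/d/ before /k/ (velar) → [g]
/t/ before /g/ (velar) → [k]
/d/ before /k/ (velar) → [g]

[digkokgegkun]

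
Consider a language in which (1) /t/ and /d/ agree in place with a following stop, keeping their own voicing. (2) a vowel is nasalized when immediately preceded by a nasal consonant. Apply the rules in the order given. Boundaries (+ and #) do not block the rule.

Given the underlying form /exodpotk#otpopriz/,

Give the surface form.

Rule 1: /d/ before /p/ (labial) → [b]
Rule 1: /t/ before /k/ (velar) → [k]
Rule 1: /t/ before /p/ (labial) → [p]
After rule 1: exobpokk#oppopriz
Rule 2: no segment meets the rule's conditions; no change.

[exobpokk#oppopriz]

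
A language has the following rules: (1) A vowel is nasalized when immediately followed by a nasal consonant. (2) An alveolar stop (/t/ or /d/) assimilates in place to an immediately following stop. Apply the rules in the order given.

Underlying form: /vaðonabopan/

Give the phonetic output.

[vaðõnabopãn]

Rule 1: /o/ before nasal /n/ → [õ]
Rule 1: /a/ before nasal /n/ → [ã]
After rule 1: vaðõnabopãn
Rule 2: no segment meets the rule's conditions; no change.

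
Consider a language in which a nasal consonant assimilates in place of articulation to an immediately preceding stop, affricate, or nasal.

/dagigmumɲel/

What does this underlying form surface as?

/m/ after /g/ (velar) → [ŋ]
/ɲ/ after /m/ (labial) → [m]

[dagigŋummel]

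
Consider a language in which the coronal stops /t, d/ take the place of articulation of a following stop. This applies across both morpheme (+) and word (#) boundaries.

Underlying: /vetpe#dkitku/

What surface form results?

/t/ before /p/ (labial) → [p]
/d/ before /k/ (velar) → [g]
/t/ before /k/ (velar) → [k]

[veppe#gkikku]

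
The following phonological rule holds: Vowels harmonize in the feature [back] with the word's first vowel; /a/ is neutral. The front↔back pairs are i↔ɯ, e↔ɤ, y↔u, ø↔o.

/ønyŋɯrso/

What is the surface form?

[ønyŋirsø]

/ɯ/ harmonizes with /ø/ ([-back]) → [i]
/o/ harmonizes with /ø/ ([-back]) → [ø]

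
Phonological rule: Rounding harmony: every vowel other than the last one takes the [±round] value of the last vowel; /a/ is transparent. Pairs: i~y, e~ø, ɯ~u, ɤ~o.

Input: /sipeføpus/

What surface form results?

/i/ harmonizes with /u/ ([+round]) → [y]
/e/ harmonizes with /u/ ([+round]) → [ø]

[sypøføpus]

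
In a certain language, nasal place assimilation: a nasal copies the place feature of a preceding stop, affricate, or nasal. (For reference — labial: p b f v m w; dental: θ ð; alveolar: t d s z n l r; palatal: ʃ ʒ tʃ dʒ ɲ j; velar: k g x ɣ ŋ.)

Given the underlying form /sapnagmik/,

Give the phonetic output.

/n/ after /p/ (labial) → [m]
/m/ after /g/ (velar) → [ŋ]

[sapmagŋik]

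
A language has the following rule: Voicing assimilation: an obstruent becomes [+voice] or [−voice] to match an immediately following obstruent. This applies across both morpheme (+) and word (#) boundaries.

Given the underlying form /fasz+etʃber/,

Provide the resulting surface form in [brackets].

[fazz+edʒber]

/s/ before /z/ (voiced) → [z]
/tʃ/ before /b/ (voiced) → [dʒ]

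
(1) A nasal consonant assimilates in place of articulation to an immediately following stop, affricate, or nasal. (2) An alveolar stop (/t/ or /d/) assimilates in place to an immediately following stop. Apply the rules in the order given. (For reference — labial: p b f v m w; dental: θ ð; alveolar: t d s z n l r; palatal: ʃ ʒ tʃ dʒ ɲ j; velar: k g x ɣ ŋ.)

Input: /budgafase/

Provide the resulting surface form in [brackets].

Rule 1: no segment meets the rule's conditions; no change.
After rule 1: budgafase
Rule 2: /d/ before /g/ (velar) → [g]

[buggafase]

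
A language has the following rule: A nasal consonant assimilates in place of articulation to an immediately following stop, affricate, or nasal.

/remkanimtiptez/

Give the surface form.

/m/ before /k/ (velar) → [ŋ]
/m/ before /t/ (alveolar) → [n]

[reŋkanintiptez]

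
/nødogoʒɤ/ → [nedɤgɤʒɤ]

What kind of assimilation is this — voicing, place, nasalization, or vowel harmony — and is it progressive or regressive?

/ø/→[e] /o/→[ɤ] /o/→[ɤ].
Vowels agree with the last vowel, so the harmony is regressive.

vowel harmony, regressive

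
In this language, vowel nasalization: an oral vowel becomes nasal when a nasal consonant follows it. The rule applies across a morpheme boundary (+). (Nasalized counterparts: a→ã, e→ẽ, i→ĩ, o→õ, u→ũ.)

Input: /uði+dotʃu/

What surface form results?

[uði+dotʃu]

no segment meets the rule's conditions; no change.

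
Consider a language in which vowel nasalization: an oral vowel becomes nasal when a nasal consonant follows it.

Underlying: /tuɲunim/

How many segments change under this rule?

/u/ before nasal /ɲ/ → [ũ]
/u/ before nasal /n/ → [ũ]
/i/ before nasal /m/ → [ĩ]
3 segments change.

3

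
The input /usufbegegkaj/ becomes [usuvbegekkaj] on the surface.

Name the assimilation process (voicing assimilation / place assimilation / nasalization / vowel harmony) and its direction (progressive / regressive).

/f/→[v] /g/→[k].
Each target copies a feature from the following segment, so the direction is regressive.

voicing assimilation, regressive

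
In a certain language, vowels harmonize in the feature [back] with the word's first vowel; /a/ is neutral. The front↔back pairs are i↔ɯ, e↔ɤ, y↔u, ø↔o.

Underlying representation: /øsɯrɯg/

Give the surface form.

[øsirig]

/ɯ/ harmonizes with /ø/ ([-back]) → [i]
/ɯ/ harmonizes with /ø/ ([-back]) → [i]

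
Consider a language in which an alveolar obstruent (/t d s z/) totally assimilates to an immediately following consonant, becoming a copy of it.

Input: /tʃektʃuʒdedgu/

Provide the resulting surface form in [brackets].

[tʃektʃuʒdeggu]

/d/ before /g/ → [g] (total assimilation)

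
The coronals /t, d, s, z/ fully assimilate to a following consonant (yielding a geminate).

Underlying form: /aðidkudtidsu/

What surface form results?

[aðikkuttissu]

/d/ before /k/ → [k] (total assimilation)
/d/ before /t/ → [t] (total assimilation)
/d/ before /s/ → [s] (total assimilation)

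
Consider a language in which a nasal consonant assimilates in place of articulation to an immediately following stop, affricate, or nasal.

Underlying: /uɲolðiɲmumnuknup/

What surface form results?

/ɲ/ before /m/ (labial) → [m]
/m/ before /n/ (alveolar) → [n]

[uɲolðimmunnuknup]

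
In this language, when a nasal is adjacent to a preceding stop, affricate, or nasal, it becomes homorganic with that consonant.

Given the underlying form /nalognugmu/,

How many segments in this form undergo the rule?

2

/n/ after /g/ (velar) → [ŋ]
/m/ after /g/ (velar) → [ŋ]
2 segments change.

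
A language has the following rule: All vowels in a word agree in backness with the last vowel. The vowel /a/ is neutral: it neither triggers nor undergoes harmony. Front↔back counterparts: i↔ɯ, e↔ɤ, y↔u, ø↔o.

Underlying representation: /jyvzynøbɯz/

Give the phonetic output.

[juvzunobɯz]

/y/ harmonizes with /ɯ/ ([+back]) → [u]
/y/ harmonizes with /ɯ/ ([+back]) → [u]
/ø/ harmonizes with /ɯ/ ([+back]) → [o]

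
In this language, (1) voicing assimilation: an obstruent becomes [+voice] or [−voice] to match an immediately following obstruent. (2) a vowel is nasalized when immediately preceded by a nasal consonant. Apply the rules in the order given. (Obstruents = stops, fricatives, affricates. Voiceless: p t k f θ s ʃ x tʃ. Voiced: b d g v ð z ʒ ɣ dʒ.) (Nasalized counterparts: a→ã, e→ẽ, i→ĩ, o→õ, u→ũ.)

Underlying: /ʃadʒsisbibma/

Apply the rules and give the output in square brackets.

Rule 1: /dʒ/ before /s/ (voiceless) → [tʃ]
Rule 1: /s/ before /b/ (voiced) → [z]
After rule 1: ʃatʃsizbibma
Rule 2: /a/ after nasal /m/ → [ã]

[ʃatʃsizbibmã]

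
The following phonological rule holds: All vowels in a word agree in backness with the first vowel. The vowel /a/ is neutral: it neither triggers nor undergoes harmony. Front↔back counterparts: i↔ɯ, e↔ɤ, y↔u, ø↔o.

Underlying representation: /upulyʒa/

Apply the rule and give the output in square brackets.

[upuluʒa]

/y/ harmonizes with /u/ ([+back]) → [u]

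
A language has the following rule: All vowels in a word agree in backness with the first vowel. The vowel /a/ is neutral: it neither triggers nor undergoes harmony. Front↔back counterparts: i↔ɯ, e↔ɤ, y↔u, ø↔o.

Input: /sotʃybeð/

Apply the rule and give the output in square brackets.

/y/ harmonizes with /o/ ([+back]) → [u]
/e/ harmonizes with /o/ ([+back]) → [ɤ]

[sotʃubɤð]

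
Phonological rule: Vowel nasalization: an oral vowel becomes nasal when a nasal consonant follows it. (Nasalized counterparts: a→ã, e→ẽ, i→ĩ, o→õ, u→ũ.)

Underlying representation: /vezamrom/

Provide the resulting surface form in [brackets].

[vezãmrõm]

/a/ before nasal /m/ → [ã]
/o/ before nasal /m/ → [õ]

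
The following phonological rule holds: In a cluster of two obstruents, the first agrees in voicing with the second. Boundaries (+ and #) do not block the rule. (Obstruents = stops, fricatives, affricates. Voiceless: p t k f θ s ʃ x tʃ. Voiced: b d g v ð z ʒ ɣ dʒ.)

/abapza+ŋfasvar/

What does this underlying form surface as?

[ababza+ŋfazvar]

/p/ before /z/ (voiced) → [b]
/s/ before /v/ (voiced) → [z]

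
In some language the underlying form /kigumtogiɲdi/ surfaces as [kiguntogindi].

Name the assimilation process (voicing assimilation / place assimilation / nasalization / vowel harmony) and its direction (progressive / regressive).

/m/→[n] /ɲ/→[n].
Each target copies a feature from the following segment, so the direction is regressive.

place assimilation, regressive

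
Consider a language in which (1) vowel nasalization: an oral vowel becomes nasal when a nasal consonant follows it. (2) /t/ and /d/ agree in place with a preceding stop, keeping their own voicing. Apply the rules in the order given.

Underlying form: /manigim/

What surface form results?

Rule 1: /a/ before nasal /n/ → [ã]
Rule 1: /i/ before nasal /m/ → [ĩ]
After rule 1: mãnigĩm
Rule 2: no segment meets the rule's conditions; no change.

[mãnigĩm]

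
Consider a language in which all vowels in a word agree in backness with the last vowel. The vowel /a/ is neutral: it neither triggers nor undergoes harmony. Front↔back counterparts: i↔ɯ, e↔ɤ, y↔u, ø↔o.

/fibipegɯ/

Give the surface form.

[fɯbɯpɤgɯ]

/i/ harmonizes with /ɯ/ ([+back]) → [ɯ]
/i/ harmonizes with /ɯ/ ([+back]) → [ɯ]
/e/ harmonizes with /ɯ/ ([+back]) → [ɤ]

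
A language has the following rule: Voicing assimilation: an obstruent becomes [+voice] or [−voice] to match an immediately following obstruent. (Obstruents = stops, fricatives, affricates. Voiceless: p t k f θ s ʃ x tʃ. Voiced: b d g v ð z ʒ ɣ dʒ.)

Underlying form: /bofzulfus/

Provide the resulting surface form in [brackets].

/f/ before /z/ (voiced) → [v]

[bovzulfus]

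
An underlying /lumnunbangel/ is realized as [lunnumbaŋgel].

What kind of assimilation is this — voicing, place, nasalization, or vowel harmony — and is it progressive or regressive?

place assimilation, regressive

/m/→[n] /n/→[m] /n/→[ŋ].
Each target copies a feature from the following segment, so the direction is regressive.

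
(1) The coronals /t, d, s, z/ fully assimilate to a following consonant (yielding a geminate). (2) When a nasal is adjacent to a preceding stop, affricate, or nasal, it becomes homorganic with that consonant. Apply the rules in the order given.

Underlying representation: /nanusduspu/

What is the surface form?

Rule 1: /s/ before /d/ → [d] (total assimilation)
Rule 1: /s/ before /p/ → [p] (total assimilation)
After rule 1: nanudduppu
Rule 2: no segment meets the rule's conditions; no change.

[nanudduppu]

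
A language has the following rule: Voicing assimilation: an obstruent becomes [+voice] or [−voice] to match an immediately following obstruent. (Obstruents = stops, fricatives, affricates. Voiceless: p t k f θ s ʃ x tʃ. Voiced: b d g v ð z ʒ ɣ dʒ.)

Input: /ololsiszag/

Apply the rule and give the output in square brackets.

/s/ before /z/ (voiced) → [z]

[ololsizzag]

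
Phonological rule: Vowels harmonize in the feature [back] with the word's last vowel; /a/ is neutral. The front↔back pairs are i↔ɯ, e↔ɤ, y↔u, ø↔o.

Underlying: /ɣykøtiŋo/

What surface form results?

[ɣukotɯŋo]

/y/ harmonizes with /o/ ([+back]) → [u]
/ø/ harmonizes with /o/ ([+back]) → [o]
/i/ harmonizes with /o/ ([+back]) → [ɯ]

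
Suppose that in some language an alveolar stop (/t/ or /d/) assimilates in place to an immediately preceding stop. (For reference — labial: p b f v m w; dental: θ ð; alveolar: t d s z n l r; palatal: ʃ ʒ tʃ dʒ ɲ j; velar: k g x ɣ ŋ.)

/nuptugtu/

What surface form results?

[nuppugku]

/t/ after /p/ (labial) → [p]
/t/ after /g/ (velar) → [k]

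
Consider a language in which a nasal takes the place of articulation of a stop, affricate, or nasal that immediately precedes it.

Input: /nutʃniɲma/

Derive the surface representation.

[nutʃɲiɲɲa]

/n/ after /tʃ/ (palatal) → [ɲ]
/m/ after /ɲ/ (palatal) → [ɲ]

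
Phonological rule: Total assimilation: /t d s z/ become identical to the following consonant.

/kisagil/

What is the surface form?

[kisagil]

no segment meets the rule's conditions; no change.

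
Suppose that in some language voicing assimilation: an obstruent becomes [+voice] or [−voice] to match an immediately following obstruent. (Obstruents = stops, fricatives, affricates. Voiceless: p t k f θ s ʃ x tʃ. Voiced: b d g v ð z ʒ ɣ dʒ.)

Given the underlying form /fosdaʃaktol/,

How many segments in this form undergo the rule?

/s/ before /d/ (voiced) → [z]
1 segment changes.

1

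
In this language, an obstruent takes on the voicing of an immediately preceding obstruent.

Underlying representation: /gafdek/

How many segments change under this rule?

1

/d/ after /f/ (voiceless) → [t]
1 segment changes.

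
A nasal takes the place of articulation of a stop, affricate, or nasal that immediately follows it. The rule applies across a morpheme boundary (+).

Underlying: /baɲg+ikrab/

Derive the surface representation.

/ɲ/ before /g/ (velar) → [ŋ]

[baŋg+ikrab]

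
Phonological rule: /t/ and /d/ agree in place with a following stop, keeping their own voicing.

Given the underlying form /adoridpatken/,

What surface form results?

[adoribpakken]

/d/ before /p/ (labial) → [b]
/t/ before /k/ (velar) → [k]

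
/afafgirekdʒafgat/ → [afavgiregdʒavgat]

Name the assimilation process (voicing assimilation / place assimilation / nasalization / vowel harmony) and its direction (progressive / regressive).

voicing assimilation, regressive

/f/→[v] /k/→[g] /f/→[v].
Each target copies a feature from the following segment, so the direction is regressive.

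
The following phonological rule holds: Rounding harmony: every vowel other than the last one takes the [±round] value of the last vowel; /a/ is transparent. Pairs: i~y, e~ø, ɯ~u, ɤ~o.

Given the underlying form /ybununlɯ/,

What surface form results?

/y/ harmonizes with /ɯ/ ([-round]) → [i]
/u/ harmonizes with /ɯ/ ([-round]) → [ɯ]
/u/ harmonizes with /ɯ/ ([-round]) → [ɯ]

[ibɯnɯnlɯ]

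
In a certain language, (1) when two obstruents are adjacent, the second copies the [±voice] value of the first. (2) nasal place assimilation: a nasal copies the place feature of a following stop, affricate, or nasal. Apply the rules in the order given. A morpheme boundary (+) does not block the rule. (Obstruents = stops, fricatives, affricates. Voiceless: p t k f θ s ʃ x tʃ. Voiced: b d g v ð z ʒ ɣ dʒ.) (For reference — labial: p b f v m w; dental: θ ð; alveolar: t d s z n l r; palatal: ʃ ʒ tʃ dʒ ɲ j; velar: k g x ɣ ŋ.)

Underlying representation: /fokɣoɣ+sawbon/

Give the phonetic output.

Rule 1: /ɣ/ after /k/ (voiceless) → [x]
Rule 1: /s/ after /ɣ/ (voiced) → [z]
After rule 1: fokxoɣ+zawbon
Rule 2: no segment meets the rule's conditions; no change.

[fokxoɣ+zawbon]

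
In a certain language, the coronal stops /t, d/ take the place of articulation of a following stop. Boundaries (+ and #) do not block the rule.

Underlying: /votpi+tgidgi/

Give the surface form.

[voppi+kgiggi]

/t/ before /p/ (labial) → [p]
/t/ before /g/ (velar) → [k]
/d/ before /g/ (velar) → [g]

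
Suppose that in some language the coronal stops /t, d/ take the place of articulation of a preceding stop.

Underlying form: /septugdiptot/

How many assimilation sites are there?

3

/t/ after /p/ (labial) → [p]
/d/ after /g/ (velar) → [g]
/t/ after /p/ (labial) → [p]
3 segments change.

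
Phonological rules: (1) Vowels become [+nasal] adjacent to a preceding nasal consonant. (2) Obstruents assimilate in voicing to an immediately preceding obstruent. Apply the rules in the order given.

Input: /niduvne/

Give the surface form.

Rule 1: /i/ after nasal /n/ → [ĩ]
Rule 1: /e/ after nasal /n/ → [ẽ]
After rule 1: nĩduvnẽ
Rule 2: no segment meets the rule's conditions; no change.

[nĩduvnẽ]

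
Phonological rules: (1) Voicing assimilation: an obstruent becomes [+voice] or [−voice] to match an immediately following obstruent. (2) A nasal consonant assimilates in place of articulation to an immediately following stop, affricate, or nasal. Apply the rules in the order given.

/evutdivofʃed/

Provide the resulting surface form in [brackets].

[evuddivofʃed]

Rule 1: /t/ before /d/ (voiced) → [d]
After rule 1: evuddivofʃed
Rule 2: no segment meets the rule's conditions; no change.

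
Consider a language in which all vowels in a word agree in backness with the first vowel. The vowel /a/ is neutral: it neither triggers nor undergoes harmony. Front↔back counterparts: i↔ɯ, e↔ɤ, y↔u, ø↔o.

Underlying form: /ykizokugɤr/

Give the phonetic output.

[ykizøkyger]

/o/ harmonizes with /y/ ([-back]) → [ø]
/u/ harmonizes with /y/ ([-back]) → [y]
/ɤ/ harmonizes with /y/ ([-back]) → [e]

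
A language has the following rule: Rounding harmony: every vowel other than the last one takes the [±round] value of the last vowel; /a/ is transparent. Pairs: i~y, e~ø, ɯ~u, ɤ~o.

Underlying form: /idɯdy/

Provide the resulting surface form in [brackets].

[ydudy]

/i/ harmonizes with /y/ ([+round]) → [y]
/ɯ/ harmonizes with /y/ ([+round]) → [u]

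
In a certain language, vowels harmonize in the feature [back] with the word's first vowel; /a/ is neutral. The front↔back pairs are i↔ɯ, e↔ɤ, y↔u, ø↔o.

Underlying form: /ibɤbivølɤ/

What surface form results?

/ɤ/ harmonizes with /i/ ([-back]) → [e]
/ɤ/ harmonizes with /i/ ([-back]) → [e]

[ibebivøle]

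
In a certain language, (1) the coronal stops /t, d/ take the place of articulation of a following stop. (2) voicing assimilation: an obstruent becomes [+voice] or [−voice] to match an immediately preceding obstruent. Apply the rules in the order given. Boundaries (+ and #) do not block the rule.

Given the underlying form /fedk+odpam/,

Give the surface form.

Rule 1: /d/ before /k/ (velar) → [g]
Rule 1: /d/ before /p/ (labial) → [b]
After rule 1: fegk+obpam
Rule 2: /k/ after /g/ (voiced) → [g]
Rule 2: /p/ after /b/ (voiced) → [b]

[fegg+obbam]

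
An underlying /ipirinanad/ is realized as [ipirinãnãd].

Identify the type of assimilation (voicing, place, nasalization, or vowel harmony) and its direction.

nasalization, progressive

/a/→[ã] /a/→[ã].
Each target copies a feature from the preceding segment, so the direction is progressive.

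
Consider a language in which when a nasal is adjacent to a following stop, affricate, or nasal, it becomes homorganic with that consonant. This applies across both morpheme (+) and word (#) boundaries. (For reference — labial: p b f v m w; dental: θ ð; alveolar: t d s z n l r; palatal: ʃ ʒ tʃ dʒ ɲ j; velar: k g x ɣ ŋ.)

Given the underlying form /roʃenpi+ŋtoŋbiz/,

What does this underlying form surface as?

/n/ before /p/ (labial) → [m]
/ŋ/ before /t/ (alveolar) → [n]
/ŋ/ before /b/ (labial) → [m]

[roʃempi+ntombiz]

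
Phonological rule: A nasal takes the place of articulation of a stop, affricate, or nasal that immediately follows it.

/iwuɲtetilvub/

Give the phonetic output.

[iwuntetilvub]

/ɲ/ before /t/ (alveolar) → [n]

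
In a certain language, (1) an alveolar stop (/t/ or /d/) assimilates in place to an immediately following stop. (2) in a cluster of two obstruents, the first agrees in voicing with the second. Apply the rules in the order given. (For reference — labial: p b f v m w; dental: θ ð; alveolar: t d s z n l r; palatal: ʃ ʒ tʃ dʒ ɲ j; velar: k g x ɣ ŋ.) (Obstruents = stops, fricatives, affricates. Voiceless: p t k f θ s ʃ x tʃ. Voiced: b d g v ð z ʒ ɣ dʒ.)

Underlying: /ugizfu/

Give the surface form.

Rule 1: no segment meets the rule's conditions; no change.
After rule 1: ugizfu
Rule 2: /z/ before /f/ (voiceless) → [s]

[ugisfu]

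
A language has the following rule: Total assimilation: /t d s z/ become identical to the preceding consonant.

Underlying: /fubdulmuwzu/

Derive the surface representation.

[fubbulmuwwu]

/d/ after /b/ → [b] (total assimilation)
/z/ after /w/ → [w] (total assimilation)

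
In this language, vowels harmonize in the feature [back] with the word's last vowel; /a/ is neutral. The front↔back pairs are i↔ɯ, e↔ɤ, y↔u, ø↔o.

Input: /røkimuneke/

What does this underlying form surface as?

/u/ harmonizes with /e/ ([-back]) → [y]

[røkimyneke]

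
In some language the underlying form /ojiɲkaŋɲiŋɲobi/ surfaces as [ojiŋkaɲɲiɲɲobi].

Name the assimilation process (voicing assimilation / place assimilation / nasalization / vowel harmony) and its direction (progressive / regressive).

/ɲ/→[ŋ] /ŋ/→[ɲ] /ŋ/→[ɲ].
Each target copies a feature from the following segment, so the direction is regressive.

place assimilation, regressive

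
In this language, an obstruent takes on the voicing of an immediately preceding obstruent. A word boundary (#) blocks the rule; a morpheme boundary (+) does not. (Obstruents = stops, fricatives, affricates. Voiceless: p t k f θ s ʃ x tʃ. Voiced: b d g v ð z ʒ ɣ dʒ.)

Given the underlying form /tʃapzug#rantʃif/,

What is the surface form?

[tʃapsug#rantʃif]

/z/ after /p/ (voiceless) → [s]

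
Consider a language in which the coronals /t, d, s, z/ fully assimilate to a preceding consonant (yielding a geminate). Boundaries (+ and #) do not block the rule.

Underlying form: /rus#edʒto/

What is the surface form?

[rus#edʒdʒo]

/t/ after /dʒ/ → [dʒ] (total assimilation)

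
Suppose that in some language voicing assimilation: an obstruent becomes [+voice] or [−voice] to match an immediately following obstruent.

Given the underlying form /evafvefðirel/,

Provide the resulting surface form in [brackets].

[evavvevðirel]

/f/ before /v/ (voiced) → [v]
/f/ before /ð/ (voiced) → [v]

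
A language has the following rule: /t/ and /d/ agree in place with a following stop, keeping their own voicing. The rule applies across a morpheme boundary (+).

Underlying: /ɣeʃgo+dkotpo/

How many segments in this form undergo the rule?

2

/d/ before /k/ (velar) → [g]
/t/ before /p/ (labial) → [p]
2 segments change.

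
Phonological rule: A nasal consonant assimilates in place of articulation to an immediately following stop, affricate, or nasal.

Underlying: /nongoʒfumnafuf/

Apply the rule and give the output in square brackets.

[noŋgoʒfunnafuf]

/n/ before /g/ (velar) → [ŋ]
/m/ before /n/ (alveolar) → [n]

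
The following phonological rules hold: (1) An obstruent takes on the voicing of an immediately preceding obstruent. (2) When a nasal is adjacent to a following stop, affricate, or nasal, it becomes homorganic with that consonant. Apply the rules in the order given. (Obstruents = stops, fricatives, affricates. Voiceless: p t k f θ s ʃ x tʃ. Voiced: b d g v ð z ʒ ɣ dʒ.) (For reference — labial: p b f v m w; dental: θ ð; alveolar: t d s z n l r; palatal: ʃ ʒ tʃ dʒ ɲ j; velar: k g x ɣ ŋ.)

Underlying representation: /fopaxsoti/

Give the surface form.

Rule 1: no segment meets the rule's conditions; no change.
After rule 1: fopaxsoti
Rule 2: no segment meets the rule's conditions; no change.

[fopaxsoti]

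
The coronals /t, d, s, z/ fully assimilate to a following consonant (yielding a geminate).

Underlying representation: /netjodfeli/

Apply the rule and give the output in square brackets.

/t/ before /j/ → [j] (total assimilation)
/d/ before /f/ → [f] (total assimilation)

[nejjoffeli]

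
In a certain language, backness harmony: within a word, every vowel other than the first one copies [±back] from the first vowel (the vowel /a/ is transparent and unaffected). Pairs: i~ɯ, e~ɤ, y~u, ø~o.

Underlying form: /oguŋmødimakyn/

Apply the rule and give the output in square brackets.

/ø/ harmonizes with /o/ ([+back]) → [o]
/i/ harmonizes with /o/ ([+back]) → [ɯ]
/y/ harmonizes with /o/ ([+back]) → [u]

[oguŋmodɯmakun]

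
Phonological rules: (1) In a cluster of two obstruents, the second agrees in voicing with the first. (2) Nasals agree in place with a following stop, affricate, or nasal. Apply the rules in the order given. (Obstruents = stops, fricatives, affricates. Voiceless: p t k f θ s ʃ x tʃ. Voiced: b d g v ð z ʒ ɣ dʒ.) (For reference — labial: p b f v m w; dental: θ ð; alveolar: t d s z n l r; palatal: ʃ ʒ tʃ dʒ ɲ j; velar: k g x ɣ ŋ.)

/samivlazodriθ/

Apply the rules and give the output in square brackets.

[samivlazodriθ]

Rule 1: no segment meets the rule's conditions; no change.
After rule 1: samivlazodriθ
Rule 2: no segment meets the rule's conditions; no change.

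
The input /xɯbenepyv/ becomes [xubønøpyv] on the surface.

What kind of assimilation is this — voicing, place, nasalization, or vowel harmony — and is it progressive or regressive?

vowel harmony, regressive

/ɯ/→[u] /e/→[ø] /e/→[ø].
Vowels agree with the last vowel, so the harmony is regressive.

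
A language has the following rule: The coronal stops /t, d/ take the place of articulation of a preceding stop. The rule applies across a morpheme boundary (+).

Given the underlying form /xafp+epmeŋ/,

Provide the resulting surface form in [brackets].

[xafp+epmeŋ]

no segment meets the rule's conditions; no change.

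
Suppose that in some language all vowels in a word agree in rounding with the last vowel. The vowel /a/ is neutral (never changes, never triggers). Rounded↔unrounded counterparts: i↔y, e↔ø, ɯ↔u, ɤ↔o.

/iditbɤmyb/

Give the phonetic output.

/i/ harmonizes with /y/ ([+round]) → [y]
/i/ harmonizes with /y/ ([+round]) → [y]
/ɤ/ harmonizes with /y/ ([+round]) → [o]

[ydytbomyb]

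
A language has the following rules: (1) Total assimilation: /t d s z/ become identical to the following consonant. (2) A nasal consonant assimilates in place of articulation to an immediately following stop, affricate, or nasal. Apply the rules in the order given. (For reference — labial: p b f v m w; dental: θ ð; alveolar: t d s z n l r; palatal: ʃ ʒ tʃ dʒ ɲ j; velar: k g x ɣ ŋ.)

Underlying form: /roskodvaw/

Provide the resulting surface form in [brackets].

Rule 1: /s/ before /k/ → [k] (total assimilation)
Rule 1: /d/ before /v/ → [v] (total assimilation)
After rule 1: rokkovvaw
Rule 2: no segment meets the rule's conditions; no change.

[rokkovvaw]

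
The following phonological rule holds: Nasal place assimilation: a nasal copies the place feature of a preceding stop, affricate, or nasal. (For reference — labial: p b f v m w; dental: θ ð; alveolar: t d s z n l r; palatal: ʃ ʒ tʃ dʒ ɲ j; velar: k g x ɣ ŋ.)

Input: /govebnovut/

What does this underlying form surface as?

/n/ after /b/ (labial) → [m]

[govebmovut]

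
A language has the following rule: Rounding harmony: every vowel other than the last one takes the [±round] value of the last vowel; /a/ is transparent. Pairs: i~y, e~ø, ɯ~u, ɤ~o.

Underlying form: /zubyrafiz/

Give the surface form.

/u/ harmonizes with /i/ ([-round]) → [ɯ]
/y/ harmonizes with /i/ ([-round]) → [i]

[zɯbirafiz]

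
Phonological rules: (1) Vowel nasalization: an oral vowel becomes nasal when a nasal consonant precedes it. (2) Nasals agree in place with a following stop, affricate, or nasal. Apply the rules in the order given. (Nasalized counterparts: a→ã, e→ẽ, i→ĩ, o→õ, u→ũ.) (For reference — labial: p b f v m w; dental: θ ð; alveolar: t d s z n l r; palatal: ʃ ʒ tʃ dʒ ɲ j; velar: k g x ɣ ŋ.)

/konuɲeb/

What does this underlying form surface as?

[konũɲẽb]

Rule 1: /u/ after nasal /n/ → [ũ]
Rule 1: /e/ after nasal /ɲ/ → [ẽ]
After rule 1: konũɲẽb
Rule 2: no segment meets the rule's conditions; no change.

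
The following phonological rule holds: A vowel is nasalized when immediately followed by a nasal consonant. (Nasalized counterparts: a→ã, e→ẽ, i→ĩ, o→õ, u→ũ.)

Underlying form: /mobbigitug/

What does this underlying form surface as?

[mobbigitug]

no segment meets the rule's conditions; no change.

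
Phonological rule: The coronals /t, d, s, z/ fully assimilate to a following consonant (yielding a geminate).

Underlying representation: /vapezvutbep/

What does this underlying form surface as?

[vapevvubbep]

/z/ before /v/ → [v] (total assimilation)
/t/ before /b/ → [b] (total assimilation)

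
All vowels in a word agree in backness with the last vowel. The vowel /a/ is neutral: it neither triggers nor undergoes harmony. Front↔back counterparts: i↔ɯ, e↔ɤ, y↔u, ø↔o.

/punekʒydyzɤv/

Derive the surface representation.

[punɤkʒuduzɤv]

/e/ harmonizes with /ɤ/ ([+back]) → [ɤ]
/y/ harmonizes with /ɤ/ ([+back]) → [u]
/y/ harmonizes with /ɤ/ ([+back]) → [u]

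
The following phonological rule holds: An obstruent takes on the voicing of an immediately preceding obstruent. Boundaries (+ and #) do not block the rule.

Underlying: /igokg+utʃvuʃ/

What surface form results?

/g/ after /k/ (voiceless) → [k]
/v/ after /tʃ/ (voiceless) → [f]

[igokk+utʃfuʃ]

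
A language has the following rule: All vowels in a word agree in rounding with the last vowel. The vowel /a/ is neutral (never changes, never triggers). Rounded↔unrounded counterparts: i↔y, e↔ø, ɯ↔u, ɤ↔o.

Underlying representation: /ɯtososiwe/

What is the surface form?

[ɯtɤsɤsiwe]

/o/ harmonizes with /e/ ([-round]) → [ɤ]
/o/ harmonizes with /e/ ([-round]) → [ɤ]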